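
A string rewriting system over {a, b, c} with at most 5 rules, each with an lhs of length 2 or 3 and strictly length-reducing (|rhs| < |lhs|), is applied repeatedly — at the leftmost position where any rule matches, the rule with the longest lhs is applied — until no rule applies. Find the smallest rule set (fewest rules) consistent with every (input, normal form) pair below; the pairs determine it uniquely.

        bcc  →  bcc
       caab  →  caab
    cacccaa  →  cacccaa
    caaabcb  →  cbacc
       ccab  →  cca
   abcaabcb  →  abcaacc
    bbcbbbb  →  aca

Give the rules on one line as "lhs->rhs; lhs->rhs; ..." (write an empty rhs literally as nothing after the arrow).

aaa->ba; bb->a; bcb->cc; cab->ca

  | bcc
  | caab
  | cacccaa
  | caaabcb => cbabcb => cbacc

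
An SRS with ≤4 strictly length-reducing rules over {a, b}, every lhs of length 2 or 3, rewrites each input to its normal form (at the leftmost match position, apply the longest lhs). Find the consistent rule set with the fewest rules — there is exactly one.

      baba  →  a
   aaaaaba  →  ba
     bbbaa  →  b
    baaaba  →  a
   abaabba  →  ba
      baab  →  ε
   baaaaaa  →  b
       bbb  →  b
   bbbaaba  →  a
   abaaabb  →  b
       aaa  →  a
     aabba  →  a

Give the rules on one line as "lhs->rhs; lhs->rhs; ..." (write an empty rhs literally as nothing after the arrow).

  | baba => bba => a
  | aaaaaba => aaaba => aba => ba
  | bbbaa => baa => b
  | baaaba => baba => bba => a

aa->; ab->b; bb->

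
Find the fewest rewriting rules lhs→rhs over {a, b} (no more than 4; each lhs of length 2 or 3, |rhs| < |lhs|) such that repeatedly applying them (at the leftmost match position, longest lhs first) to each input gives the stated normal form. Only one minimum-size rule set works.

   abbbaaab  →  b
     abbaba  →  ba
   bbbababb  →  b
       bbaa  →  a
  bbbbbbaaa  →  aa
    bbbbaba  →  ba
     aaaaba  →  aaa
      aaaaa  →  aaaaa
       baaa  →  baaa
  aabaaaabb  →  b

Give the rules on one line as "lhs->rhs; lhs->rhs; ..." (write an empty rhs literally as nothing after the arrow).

ab->b; aba->; bb->b; bba->

  | abbbaaab => bbbaaab => bbaaab => aab => ab => b
  | abbaba => bbaba => ba
  | bbbababb => bbababb => babb => bbb => bb => b
  | bbaa => a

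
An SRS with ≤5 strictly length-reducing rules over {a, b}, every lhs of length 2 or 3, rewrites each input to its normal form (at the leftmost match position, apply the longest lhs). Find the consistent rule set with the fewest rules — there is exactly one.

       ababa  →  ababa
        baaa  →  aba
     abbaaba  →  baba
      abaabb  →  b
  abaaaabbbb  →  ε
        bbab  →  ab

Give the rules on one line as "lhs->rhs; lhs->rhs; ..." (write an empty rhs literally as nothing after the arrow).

aa->b; baa->ab; bb->; bbb->

  | ababa
  | baaa => aba
  | abbaaba => aaaba => baba
  | abaabb => aabbb => bbbb => b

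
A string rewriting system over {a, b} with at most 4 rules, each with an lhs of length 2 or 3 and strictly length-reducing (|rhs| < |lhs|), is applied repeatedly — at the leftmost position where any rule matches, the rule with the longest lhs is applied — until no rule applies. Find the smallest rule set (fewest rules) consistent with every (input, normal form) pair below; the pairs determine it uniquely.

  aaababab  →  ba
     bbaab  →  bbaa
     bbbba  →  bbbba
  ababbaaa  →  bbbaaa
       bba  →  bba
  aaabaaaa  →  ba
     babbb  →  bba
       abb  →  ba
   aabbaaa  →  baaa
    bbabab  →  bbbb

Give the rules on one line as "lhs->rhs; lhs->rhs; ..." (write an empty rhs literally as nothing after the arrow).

  | aaababab => aabbab => abaab => bab => ba
  | bbaab => bbaa
  | bbbba
  | ababbaaa => bbbaaa

ab->a; aba->b; abb->ba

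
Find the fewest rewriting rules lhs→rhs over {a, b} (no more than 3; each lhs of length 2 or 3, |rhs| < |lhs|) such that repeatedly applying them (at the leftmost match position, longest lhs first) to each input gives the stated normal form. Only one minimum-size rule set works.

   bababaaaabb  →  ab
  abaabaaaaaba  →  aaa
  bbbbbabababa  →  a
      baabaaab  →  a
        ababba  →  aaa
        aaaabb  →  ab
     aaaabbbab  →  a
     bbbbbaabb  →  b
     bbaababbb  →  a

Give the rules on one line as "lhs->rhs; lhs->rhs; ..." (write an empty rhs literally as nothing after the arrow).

  | bababaaaabb => babaaaabb => baaaabb => aaabb => abab => ab
  | abaabaaaaaba => aabaaaaaba => baaaaaaba => aaaaaba => aaabaa => abaaa => aaa
  | bbbbbabababa => abbbabababa => aababababa => baabababa => abababa => ababa => aba => a
  | baabaaab => abaaab => aaab => aba => a

aab->ba; ba->; bb->a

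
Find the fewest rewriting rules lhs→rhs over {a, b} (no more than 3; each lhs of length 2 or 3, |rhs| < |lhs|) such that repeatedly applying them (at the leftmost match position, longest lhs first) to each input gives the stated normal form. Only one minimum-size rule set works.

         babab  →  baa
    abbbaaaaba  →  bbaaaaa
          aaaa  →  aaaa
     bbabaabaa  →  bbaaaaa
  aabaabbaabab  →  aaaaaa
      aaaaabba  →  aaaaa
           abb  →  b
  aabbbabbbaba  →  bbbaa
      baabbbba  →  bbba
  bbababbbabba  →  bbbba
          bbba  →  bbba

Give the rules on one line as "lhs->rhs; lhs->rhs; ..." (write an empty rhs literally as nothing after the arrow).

  | babab => baab => baa
  | abbbaaaaba => bbaaaaba => bbaaaaa
  | aaaa
  | bbabaabaa => bbaaabaa => bbaaaaa

ab->a; abb->b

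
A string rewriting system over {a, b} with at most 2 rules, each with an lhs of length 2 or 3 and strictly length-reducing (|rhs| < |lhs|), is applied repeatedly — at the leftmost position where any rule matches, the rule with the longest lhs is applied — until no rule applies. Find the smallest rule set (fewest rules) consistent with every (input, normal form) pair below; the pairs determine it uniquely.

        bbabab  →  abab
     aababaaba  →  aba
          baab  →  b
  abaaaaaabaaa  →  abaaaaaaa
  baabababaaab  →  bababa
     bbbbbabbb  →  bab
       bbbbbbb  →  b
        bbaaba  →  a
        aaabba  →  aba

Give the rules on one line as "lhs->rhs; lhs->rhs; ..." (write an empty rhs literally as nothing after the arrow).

  | bbabab => abab
  | aababaaba => abaaba => aba
  | baab => b
  | abaaaaaabaaa => abaaaaaaa

aab->; bb->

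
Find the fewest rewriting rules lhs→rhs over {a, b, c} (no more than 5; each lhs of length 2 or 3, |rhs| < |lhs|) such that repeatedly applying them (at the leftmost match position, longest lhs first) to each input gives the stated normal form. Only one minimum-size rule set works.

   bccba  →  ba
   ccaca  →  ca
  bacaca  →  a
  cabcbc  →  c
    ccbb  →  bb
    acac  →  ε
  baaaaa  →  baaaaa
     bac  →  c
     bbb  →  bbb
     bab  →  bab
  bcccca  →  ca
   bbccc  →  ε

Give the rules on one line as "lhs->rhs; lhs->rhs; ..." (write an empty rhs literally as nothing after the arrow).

ac->c; bc->c; cc->; ccc->

  | bccba => ccba => ba
  | ccaca => aca => ca
  | bacaca => bcaca => caca => cca => a
  | cabcbc => cacbc => ccbc => bc => c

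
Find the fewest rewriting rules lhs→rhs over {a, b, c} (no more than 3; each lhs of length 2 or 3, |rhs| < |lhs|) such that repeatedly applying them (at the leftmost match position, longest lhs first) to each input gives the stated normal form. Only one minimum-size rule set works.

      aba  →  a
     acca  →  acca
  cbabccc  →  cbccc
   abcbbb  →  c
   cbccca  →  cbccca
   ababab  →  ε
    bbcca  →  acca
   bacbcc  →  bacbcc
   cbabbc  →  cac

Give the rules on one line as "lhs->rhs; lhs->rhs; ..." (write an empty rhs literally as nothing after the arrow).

  | aba => a
  | acca
  | cbabccc => cbccc
  | abcbbb => cbbb => cab => c

ab->; bb->a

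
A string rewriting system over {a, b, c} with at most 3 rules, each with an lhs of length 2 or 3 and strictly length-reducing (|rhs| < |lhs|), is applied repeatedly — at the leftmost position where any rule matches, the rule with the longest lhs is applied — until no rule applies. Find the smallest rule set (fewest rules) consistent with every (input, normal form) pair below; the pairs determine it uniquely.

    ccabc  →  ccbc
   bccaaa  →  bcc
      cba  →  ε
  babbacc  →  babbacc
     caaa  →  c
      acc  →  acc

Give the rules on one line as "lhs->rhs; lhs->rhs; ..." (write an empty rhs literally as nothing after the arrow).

ca->c; cba->

  | ccabc => ccbc
  | bccaaa => bccaa => bcca => bcc
  | cba => ε
  | babbacc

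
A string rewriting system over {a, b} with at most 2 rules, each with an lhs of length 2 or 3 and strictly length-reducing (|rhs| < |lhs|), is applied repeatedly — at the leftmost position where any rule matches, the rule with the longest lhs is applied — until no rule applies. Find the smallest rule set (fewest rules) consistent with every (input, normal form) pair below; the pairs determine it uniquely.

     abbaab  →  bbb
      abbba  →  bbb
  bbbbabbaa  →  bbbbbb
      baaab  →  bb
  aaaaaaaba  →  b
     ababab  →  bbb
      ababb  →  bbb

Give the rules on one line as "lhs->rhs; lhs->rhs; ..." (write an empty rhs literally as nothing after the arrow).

ab->b; ba->b

  | abbaab => bbaab => bbab => bbb
  | abbba => bbba => bbb
  | bbbbabbaa => bbbbbbaa => bbbbbba => bbbbbb
  | baaab => baab => bab => bb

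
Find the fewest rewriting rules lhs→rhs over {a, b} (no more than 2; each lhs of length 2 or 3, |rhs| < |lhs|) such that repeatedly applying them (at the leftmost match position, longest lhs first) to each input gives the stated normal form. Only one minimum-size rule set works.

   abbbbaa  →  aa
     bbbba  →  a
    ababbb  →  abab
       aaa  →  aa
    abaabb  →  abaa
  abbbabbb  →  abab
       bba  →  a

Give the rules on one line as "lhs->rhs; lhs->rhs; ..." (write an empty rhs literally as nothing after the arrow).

aaa->aa; bb->

  | abbbbaa => abbaa => aaa => aa
  | bbbba => bba => a
  | ababbb => abab
  | aaa => aa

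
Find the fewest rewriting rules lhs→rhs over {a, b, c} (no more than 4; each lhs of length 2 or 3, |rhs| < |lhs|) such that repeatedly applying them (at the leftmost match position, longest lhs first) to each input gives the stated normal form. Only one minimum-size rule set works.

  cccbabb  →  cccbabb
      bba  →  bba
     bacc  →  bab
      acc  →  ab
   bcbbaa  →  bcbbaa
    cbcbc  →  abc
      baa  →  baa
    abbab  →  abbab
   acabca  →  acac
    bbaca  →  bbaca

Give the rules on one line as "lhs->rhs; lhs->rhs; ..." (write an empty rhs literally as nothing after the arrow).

  | cccbabb
  | bba
  | bacc => bab
  | acc => ab

acc->ab; bca->c; cbc->a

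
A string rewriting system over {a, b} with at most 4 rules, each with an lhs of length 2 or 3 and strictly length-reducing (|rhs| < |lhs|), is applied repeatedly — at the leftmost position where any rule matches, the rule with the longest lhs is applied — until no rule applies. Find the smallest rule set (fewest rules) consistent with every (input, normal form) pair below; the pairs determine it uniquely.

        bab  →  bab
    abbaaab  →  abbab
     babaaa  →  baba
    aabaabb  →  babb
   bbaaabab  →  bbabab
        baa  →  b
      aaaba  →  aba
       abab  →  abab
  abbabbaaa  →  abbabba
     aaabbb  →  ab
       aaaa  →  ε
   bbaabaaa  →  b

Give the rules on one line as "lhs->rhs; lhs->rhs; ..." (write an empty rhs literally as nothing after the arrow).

aa->; aab->ba; bbb->b

  | bab
  | abbaaab => abbab
  | babaaa => baba
  | aabaabb => baaabb => babb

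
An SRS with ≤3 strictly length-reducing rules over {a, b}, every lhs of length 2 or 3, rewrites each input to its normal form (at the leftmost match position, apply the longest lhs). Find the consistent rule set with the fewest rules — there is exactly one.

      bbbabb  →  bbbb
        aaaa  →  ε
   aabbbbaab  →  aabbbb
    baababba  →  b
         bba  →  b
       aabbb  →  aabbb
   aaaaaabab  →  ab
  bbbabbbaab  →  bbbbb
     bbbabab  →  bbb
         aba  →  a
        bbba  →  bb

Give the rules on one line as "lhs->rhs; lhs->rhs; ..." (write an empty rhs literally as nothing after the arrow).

  | bbbabb => bbbb
  | aaaa => ba => ε
  | aabbbbaab => aabbbb
  | baababba => babba => bba => b

aaa->b; ba->; baa->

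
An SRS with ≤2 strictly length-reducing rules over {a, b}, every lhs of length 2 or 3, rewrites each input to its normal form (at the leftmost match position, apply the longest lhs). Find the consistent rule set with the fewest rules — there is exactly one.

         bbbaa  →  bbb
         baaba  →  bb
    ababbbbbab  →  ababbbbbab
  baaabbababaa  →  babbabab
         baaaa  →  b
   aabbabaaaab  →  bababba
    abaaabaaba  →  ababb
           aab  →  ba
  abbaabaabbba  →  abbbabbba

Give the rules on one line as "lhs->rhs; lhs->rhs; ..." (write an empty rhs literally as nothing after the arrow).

  | bbbaa => bbb
  | baaba => bbaa => bb
  | ababbbbbab
  | baaabbababaa => babbababaa => babbabab

aa->; aab->ba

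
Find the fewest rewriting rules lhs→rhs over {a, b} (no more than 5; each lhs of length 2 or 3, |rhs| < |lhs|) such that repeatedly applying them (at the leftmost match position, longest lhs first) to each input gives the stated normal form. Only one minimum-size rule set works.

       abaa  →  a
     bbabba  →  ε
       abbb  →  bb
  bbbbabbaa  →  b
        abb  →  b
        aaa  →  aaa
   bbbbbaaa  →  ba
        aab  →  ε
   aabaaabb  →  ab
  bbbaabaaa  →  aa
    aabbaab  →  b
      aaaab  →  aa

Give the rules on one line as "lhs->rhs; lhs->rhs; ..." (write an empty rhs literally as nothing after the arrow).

  | abaa => a
  | bbabba => bbba => baa => ε
  | abbb => bb
  | bbbbabbaa => bababbaa => babbaa => bbaa => b

aab->; abb->b; baa->; bbb->ba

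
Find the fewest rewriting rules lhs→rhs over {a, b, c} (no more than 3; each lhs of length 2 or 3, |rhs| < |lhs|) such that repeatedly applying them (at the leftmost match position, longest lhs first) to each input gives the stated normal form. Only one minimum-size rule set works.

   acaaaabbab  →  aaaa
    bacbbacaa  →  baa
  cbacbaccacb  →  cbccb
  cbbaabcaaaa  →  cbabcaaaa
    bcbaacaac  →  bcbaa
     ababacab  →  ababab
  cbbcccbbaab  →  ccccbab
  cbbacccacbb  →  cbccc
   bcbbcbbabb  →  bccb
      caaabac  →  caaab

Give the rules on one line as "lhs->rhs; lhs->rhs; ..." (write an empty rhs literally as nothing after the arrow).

  | acaaaabbab => aaaabbab => aaaabb => aaaa
  | bacbbacaa => bbbacaa => bacaa => baa
  | cbacbaccacb => cbbaccacb => cbccacb => cbccb
  | cbbaabcaaaa => cbabcaaaa

ac->; bb->; bba->b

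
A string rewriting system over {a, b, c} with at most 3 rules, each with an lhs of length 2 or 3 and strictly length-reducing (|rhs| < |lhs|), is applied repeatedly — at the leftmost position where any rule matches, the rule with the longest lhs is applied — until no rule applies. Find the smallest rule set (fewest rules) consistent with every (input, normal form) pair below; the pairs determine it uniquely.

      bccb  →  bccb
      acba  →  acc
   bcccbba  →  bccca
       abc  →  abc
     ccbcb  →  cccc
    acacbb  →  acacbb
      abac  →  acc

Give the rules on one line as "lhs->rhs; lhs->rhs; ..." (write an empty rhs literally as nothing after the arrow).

ba->c; bba->a; bcb->cc

  | bccb
  | acba => acc
  | bcccbba => bccca
  | abc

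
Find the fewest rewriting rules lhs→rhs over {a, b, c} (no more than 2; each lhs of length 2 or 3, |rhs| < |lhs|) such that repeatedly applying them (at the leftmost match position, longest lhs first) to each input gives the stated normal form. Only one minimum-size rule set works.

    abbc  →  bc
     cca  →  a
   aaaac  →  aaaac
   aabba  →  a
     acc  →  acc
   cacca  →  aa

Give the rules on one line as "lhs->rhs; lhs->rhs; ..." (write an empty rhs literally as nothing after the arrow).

ab->; ca->a

  | abbc => bc
  | cca => ca => a
  | aaaac
  | aabba => aba => a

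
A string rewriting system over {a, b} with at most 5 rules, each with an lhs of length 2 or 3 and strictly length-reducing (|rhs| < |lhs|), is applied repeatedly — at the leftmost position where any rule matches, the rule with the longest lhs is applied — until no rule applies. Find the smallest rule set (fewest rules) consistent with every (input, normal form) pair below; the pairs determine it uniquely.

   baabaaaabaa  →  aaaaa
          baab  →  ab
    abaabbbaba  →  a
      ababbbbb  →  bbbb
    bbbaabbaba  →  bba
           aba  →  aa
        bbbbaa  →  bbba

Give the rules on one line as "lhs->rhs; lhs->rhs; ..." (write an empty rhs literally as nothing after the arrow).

aab->; aba->aa; abb->b; baa->a

  | baabaaaabaa => abaaaabaa => aaaaabaa => aaaaa
  | baab => ab
  | abaabbbaba => aaabbbaba => abbaba => baba => baa => a
  | ababbbbb => aabbbbb => bbbb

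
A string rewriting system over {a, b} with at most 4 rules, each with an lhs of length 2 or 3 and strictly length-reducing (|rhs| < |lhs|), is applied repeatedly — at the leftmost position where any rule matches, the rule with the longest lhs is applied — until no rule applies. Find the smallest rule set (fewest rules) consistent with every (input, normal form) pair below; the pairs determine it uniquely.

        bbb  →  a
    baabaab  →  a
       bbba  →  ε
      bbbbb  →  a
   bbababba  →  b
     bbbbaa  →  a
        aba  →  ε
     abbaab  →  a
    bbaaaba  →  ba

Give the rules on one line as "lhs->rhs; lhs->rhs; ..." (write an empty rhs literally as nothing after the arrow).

  | bbb => ab => a
  | baabaab => bbaab => aaab => ab => a
  | bbba => aba => aa => ε
  | bbbbb => abbb => abb => ab => a

aa->; ab->a; bb->a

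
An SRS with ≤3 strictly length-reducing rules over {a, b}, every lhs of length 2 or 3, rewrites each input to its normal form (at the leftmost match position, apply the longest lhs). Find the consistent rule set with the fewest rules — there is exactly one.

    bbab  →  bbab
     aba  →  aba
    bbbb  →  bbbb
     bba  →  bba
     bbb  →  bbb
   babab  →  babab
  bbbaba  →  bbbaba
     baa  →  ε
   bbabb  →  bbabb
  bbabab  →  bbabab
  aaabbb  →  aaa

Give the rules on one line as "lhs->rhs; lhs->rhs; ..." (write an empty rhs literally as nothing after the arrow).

  | bbab
  | aba
  | bbbb
  | bba

aab->aa; baa->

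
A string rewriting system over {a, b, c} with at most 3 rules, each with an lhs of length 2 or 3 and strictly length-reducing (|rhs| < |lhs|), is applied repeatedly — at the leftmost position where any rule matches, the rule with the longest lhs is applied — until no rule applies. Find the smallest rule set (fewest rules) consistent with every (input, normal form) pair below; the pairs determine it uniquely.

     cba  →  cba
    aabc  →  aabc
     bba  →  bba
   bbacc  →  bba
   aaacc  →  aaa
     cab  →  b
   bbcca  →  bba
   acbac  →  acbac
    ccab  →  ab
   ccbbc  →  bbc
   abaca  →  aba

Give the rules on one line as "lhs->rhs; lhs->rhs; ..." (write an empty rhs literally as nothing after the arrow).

  | cba
  | aabc
  | bba
  | bbacc => bba

ca->; cc->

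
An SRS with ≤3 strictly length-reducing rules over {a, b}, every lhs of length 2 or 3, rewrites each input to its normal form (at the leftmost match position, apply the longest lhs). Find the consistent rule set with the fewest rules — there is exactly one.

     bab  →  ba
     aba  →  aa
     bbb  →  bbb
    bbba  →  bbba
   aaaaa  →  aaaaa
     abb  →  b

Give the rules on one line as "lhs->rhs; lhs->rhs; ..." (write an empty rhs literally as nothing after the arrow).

  | bab => ba
  | aba => aa
  | bbb
  | bbba

ab->a; abb->b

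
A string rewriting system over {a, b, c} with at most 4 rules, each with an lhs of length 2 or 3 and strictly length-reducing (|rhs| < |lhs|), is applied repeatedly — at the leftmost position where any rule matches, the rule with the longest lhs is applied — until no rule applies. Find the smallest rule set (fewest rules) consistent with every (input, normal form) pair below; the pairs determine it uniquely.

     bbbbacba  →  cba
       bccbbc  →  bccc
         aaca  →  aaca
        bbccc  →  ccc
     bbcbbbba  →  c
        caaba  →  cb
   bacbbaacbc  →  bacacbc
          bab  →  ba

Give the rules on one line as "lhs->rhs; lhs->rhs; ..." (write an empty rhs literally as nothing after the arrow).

  | bbbbacba => bbacba => cba
  | bccbbc => bccc
  | aaca
  | bbccc => ccc

aaa->b; ab->a; bb->; bba->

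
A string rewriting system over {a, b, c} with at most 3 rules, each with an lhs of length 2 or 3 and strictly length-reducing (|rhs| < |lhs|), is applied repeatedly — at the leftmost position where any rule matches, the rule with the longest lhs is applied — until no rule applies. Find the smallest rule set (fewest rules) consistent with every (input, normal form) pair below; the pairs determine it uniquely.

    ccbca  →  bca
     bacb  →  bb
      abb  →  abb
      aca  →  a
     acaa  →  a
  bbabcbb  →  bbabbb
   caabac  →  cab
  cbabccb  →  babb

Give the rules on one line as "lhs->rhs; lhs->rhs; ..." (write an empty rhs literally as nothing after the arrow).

aa->a; ac->; cb->b

  | ccbca => cbca => bca
  | bacb => bb
  | abb
  | aca => a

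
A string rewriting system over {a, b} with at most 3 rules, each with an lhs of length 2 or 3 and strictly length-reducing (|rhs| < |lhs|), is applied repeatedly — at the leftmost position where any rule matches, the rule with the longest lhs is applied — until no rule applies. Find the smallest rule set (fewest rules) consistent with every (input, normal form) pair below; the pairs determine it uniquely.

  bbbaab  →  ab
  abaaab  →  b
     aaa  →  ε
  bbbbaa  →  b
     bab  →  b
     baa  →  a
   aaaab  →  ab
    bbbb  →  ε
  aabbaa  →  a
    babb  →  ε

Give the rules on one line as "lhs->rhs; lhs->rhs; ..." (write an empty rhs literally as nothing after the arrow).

  | bbbaab => baab => ab
  | abaaab => aaab => bab => b
  | aaa => ba => ε
  | bbbbaa => bbaa => aa => b

aa->b; ba->; bb->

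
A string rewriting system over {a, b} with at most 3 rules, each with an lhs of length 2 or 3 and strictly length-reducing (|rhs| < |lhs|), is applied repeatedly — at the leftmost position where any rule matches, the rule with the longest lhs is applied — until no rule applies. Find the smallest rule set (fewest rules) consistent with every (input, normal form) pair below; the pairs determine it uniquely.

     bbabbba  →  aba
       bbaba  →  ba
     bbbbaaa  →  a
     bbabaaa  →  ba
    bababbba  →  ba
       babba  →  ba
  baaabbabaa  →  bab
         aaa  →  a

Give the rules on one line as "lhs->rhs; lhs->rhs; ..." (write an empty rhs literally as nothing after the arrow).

  | bbabbba => aabbba => bbba => aba
  | bbaba => aaba => ba
  | bbbbaaa => abbaaa => aaaaa => aaa => a
  | bbabaaa => aabaaa => baaa => ba

aa->; bb->a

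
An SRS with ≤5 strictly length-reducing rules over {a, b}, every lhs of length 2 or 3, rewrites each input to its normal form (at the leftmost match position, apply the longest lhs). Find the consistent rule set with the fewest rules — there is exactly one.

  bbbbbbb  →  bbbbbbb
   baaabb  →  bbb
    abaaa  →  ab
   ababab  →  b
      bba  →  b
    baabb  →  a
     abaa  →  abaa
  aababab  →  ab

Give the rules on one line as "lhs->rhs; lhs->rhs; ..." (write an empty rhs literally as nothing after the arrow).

aaa->; abb->b; bab->a; bba->b

  | bbbbbbb
  | baaabb => bbb
  | abaaa => ab
  | ababab => aaab => b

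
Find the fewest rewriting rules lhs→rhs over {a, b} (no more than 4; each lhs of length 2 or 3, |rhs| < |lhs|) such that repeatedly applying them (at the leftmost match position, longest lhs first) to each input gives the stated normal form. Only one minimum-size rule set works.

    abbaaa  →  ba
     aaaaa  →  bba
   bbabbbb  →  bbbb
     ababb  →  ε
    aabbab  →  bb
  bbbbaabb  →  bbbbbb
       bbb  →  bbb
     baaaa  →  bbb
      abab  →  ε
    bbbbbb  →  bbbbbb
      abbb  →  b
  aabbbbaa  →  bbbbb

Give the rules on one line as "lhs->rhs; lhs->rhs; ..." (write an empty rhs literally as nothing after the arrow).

  | abbaaa => aaa => ba
  | aaaaa => baaa => bba
  | bbabbbb => bbbb
  | ababb => abb => ε

aa->b; aab->b; ab->; abb->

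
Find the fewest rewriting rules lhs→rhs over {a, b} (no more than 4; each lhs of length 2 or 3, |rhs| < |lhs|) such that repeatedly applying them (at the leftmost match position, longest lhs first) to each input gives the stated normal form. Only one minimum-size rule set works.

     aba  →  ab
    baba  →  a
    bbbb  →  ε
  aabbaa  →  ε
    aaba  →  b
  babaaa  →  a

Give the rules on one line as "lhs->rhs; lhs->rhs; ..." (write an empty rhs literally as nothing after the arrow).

aa->; ba->b; bb->

  | aba => ab
  | baba => bba => a
  | bbbb => bb => ε
  | aabbaa => bbaa => aa => ε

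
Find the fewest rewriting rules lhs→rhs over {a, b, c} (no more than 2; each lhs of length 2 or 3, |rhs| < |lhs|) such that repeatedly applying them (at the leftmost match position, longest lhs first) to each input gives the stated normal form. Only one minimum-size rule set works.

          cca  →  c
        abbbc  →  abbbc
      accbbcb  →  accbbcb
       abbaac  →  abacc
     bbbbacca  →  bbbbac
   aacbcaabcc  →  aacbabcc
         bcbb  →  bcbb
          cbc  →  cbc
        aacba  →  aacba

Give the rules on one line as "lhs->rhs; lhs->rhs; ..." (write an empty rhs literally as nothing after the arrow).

  | cca => c
  | abbbc
  | accbbcb
  | abbaac => abacc

baa->ac; ca->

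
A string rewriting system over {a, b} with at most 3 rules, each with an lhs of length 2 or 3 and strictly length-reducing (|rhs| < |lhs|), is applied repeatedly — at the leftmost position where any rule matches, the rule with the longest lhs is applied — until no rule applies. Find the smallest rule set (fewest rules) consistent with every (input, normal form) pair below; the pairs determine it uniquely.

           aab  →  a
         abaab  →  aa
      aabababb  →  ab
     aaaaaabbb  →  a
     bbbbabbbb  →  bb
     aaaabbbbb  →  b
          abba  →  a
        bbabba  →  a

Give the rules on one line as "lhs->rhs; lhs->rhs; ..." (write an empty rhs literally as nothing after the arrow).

  | aab => ba => a
  | abaab => aaab => aba => aa
  | aabababb => baababb => aababb => baabb => aabb => bab => ab
  | aaaaaabbb => aaaababb => aabaabb => baaabb => aaabb => abab => aab => ba => a

aab->ba; abb->; ba->a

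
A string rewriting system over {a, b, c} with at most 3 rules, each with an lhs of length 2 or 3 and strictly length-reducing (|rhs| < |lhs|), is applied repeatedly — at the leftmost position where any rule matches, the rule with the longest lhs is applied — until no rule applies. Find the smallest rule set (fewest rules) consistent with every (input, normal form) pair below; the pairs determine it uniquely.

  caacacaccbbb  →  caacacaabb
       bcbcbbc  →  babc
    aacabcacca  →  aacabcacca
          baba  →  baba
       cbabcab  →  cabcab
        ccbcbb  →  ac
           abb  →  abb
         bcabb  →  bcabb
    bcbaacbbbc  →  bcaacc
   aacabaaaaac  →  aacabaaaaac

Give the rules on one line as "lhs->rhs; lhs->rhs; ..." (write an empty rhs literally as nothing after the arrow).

  | caacacaccbbb => caacacaabb
  | bcbcbbc => bccbbc => babc
  | aacabcacca
  | baba

cb->c; ccb->a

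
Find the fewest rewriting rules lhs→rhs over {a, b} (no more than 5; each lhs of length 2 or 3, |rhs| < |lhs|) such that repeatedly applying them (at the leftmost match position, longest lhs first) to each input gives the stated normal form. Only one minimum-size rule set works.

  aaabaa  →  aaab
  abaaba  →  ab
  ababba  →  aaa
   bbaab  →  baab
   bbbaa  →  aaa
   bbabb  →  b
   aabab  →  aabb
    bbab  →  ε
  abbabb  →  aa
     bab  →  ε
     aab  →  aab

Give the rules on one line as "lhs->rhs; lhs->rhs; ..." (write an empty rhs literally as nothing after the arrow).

  | aaabaa => aaaba => aaab
  | abaaba => ababa => abba => aba => ab
  | ababba => abbba => aaa
  | bbaab => baab

aba->ab; bab->; bba->ba; bbb->a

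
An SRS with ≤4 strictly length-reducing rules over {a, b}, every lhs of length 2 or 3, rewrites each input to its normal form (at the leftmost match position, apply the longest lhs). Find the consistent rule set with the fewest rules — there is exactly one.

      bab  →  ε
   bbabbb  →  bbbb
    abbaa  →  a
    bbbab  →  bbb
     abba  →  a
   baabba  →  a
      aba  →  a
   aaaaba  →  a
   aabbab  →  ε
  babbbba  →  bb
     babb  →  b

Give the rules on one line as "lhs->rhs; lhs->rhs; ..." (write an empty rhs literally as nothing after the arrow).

  | bab => ab => ε
  | bbabbb => bbbb
  | abbaa => baa => aa => a
  | bbbab => bbb

aa->a; ab->; ba->a; bba->b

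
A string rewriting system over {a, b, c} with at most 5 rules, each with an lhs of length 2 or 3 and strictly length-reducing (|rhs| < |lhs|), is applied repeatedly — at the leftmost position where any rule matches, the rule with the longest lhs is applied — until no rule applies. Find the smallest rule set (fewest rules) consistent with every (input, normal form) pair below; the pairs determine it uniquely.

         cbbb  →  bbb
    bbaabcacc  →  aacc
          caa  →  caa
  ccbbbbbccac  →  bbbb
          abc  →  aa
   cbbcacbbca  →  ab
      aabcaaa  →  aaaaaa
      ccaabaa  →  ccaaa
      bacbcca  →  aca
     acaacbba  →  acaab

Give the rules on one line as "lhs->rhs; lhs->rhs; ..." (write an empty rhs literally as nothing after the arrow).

  | cbbb => bbb
  | bbaabcacc => babcacc => bcacc => aacc
  | caa
  | ccbbbbbccac => cbbbbbccac => bbbbbccac => bbbbbcac => bbbbbac => bbbbc => bbbb

ba->; bbc->bb; bc->a; cb->b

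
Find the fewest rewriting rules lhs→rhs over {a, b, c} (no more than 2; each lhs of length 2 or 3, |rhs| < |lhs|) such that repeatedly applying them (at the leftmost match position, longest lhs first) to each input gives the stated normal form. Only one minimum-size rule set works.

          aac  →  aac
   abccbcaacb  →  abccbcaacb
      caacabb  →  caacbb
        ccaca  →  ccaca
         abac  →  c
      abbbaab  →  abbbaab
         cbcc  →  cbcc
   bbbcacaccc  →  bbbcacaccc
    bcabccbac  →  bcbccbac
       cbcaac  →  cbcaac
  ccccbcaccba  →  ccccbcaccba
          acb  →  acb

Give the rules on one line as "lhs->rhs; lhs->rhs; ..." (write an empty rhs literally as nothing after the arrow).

aba->; cab->cb

  | aac
  | abccbcaacb
  | caacabb => caacbb
  | ccaca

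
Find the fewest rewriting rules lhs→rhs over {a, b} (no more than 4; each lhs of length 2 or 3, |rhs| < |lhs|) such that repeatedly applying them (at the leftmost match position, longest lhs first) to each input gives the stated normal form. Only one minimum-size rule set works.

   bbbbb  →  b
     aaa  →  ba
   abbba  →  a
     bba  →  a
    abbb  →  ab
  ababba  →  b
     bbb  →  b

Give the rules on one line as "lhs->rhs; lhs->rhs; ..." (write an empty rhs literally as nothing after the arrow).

  | bbbbb => bbb => b
  | aaa => ba
  | abbba => aba => a
  | bba => a

aa->b; aba->a; bb->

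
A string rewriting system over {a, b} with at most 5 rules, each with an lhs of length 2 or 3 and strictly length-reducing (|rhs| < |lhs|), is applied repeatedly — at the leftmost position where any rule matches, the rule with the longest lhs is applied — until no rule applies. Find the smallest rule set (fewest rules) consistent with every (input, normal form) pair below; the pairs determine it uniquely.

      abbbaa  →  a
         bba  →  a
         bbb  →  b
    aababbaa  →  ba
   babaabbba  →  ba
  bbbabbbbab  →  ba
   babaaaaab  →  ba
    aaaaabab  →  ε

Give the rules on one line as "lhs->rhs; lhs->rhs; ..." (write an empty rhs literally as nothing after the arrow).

  | abbbaa => bbaa => aa => a
  | bba => a
  | bbb => b
  | aababbaa => ababbaa => abbaa => baa => ba

aa->a; ab->; bab->ba; bb->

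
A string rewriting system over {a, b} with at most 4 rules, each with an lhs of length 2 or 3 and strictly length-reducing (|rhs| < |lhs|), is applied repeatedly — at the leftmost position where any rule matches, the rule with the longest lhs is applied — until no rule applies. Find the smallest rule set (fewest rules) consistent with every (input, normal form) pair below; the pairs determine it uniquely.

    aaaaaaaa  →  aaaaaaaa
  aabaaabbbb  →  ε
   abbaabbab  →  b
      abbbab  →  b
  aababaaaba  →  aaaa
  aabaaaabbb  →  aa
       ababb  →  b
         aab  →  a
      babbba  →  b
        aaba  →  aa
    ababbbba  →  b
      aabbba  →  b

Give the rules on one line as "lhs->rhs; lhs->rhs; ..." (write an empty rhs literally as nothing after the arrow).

ab->; ba->b; bb->b

  | aaaaaaaa
  | aabaaabbbb => aaaabbbb => aaabbb => aabb => ab => ε
  | abbaabbab => baabbab => babbab => bbbab => bbab => bab => bb => b
  | abbbab => bbab => bab => bb => b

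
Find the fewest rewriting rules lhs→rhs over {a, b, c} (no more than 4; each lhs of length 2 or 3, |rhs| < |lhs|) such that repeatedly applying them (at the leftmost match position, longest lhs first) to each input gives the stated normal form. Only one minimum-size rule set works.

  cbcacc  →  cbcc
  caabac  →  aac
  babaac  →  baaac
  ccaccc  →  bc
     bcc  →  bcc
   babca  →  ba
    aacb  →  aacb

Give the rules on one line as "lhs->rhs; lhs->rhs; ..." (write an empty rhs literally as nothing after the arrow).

  | cbcacc => cbcc
  | caabac => abac => aac
  | babaac => baaac
  | ccaccc => cccc => bc

ab->a; ca->; ccc->b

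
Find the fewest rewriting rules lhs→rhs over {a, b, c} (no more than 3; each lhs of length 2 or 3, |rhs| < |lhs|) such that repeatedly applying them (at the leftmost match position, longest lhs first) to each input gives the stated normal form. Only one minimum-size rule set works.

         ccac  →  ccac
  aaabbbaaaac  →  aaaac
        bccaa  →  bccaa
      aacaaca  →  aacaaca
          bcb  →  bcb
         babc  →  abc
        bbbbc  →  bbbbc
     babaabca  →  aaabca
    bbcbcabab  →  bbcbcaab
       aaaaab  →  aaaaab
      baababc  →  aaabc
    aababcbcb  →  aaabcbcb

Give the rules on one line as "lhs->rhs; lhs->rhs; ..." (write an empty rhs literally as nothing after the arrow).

abb->bb; ba->a

  | ccac
  | aaabbbaaaac => aabbbaaaac => abbbaaaac => bbbaaaac => bbaaaac => baaaac => aaaac
  | bccaa
  | aacaaca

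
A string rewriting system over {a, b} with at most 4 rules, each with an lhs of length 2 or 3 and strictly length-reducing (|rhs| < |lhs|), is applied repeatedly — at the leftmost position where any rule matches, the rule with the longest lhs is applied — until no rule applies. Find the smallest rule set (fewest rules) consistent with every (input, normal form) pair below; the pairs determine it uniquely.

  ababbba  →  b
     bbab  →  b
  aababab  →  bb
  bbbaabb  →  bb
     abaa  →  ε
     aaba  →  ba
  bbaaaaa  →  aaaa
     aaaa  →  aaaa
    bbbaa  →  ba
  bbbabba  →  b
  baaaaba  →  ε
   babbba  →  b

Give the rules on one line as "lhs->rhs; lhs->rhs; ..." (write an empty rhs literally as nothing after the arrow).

aab->b; ab->; aba->ab; bba->

  | ababbba => abbbba => bbba => b
  | bbab => b
  | aababab => babab => babb => bb
  | bbbaabb => babb => bb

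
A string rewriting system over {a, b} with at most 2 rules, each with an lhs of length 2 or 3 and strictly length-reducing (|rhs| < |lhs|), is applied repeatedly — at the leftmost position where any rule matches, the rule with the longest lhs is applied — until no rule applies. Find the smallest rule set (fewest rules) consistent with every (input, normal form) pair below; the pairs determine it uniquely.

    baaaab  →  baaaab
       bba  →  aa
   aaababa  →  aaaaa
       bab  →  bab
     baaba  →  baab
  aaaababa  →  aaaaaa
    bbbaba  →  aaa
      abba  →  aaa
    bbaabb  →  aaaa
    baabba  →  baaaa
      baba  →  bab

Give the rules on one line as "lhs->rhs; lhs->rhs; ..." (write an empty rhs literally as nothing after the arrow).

aba->ab; bb->a

  | baaaab
  | bba => aa
  | aaababa => aaabba => aaaaa
  | bab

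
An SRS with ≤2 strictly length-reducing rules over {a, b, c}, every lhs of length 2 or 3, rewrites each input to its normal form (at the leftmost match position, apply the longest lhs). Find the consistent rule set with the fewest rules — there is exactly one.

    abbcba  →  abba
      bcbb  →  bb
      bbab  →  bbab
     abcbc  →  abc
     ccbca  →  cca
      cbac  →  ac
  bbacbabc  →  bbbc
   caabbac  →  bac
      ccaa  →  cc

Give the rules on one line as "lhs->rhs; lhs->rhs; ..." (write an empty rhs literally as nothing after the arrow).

  | abbcba => abba
  | bcbb => bb
  | bbab
  | abcbc => abc

aa->; cb->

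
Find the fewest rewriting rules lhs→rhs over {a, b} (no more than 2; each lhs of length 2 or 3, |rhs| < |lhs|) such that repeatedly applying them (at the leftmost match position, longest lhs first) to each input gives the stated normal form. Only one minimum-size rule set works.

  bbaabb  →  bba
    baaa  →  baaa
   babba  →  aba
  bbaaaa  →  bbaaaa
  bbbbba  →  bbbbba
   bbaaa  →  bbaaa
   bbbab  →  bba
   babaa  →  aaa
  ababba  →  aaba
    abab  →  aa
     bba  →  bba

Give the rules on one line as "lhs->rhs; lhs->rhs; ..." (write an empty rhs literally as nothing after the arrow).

abb->; bab->a

  | bbaabb => bba
  | baaa
  | babba => aba
  | bbaaaa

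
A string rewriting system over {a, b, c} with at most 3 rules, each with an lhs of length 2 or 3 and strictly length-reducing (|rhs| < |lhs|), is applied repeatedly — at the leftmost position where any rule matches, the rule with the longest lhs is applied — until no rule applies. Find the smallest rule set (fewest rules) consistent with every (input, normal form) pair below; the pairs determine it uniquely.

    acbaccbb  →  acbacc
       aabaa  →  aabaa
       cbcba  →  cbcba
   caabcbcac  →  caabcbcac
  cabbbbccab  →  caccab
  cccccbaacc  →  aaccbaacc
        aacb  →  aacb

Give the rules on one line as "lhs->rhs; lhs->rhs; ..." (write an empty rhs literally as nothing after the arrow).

  | acbaccbb => acbacc
  | aabaa
  | cbcba
  | caabcbcac

bb->; ccc->aa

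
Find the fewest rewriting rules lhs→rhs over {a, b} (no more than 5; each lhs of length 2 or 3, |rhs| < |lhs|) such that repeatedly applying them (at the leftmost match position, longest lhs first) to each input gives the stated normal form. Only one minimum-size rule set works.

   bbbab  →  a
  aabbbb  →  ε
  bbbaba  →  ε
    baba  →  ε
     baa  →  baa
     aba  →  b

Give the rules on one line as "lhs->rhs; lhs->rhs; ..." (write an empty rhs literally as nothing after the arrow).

ab->; aba->b; bb->; bbb->a

  | bbbab => aab => a
  | aabbbb => abbb => bb => ε
  | bbbaba => aaba => ab => ε
  | baba => bb => ε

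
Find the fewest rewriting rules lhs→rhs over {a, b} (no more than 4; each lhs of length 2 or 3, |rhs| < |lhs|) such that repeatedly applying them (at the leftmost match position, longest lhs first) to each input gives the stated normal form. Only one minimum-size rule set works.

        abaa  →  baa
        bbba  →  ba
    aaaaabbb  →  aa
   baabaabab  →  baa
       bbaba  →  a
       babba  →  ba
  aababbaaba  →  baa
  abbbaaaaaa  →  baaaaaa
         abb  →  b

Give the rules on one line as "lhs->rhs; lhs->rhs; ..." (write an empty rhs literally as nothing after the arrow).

  | abaa => baa
  | bbba => bba => ba
  | aaaaabbb => aaaabb => aaab => aa
  | baabaabab => baaabab => baaab => baa

aab->a; ab->b; bab->; bb->b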